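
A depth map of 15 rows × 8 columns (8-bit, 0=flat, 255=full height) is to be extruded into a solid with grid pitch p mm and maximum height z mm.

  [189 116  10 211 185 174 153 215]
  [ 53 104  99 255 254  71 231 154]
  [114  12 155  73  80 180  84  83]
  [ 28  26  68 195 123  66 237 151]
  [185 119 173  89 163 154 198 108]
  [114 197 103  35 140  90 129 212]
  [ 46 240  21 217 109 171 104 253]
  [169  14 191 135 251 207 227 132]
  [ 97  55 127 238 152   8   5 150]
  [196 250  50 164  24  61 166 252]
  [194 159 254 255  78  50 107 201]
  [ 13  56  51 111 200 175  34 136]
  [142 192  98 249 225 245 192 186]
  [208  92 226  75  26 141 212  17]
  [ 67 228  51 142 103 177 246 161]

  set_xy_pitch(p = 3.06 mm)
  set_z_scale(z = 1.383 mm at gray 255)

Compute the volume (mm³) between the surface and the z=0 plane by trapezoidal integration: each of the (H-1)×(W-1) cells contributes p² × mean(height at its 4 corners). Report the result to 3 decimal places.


682.838

height_mm = gray/255 × 1.383; cell vol = 3.06² × mean(4 corners)
unit = 3.06² × 1.383 / (4×255) = 0.0126959 mm³ per gray-sum
row 0: Σ corner-gray over 7 cells = 4337  → 55.0623
row 1: Σ corner-gray over 7 cells = 3600  → 45.7054
row 2: Σ corner-gray over 7 cells = 2974  → 37.7577
row 3: Σ corner-gray over 7 cells = 3694  → 46.8988
row 4: Σ corner-gray over 7 cells = 3799  → 48.2319
row 5: Σ corner-gray over 7 cells = 3737  → 47.4447
row 6: Σ corner-gray over 7 cells = 4374  → 55.5320
row 7: Σ corner-gray over 7 cells = 3768  → 47.8383
row 8: Σ corner-gray over 7 cells = 3295  → 41.8331
row 9: Σ corner-gray over 7 cells = 4079  → 51.7867
row 10: Σ corner-gray over 7 cells = 3604  → 45.7562
row 11: Σ corner-gray over 7 cells = 4133  → 52.4723
row 12: Σ corner-gray over 7 cells = 4499  → 57.1190
row 13: Σ corner-gray over 7 cells = 3891  → 49.3999
Σ rows: total corner-gray = 53784  → 682.8384 mm³


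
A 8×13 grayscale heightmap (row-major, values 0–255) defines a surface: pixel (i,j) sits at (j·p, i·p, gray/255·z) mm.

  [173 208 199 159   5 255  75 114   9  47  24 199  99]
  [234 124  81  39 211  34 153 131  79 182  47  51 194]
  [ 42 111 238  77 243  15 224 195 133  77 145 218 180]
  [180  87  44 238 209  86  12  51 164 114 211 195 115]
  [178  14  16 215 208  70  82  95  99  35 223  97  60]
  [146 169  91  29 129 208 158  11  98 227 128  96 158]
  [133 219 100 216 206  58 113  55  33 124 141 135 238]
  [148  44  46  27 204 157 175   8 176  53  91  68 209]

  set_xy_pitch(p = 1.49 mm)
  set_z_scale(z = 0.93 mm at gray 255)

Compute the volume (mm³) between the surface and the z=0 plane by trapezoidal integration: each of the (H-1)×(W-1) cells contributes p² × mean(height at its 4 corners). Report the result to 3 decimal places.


84.003

height_mm = gray/255 × 0.93; cell vol = 1.49² × mean(4 corners)
unit = 1.49² × 0.93 / (4×255) = 0.00202421 mm³ per gray-sum
row 0: Σ corner-gray over 12 cells = 5552  → 11.2384
row 1: Σ corner-gray over 12 cells = 6266  → 12.6837
row 2: Σ corner-gray over 12 cells = 6691  → 13.5440
row 3: Σ corner-gray over 12 cells = 5663  → 11.4631
row 4: Σ corner-gray over 12 cells = 5538  → 11.2101
row 5: Σ corner-gray over 12 cells = 6163  → 12.4752
row 6: Σ corner-gray over 12 cells = 5626  → 11.3882
Σ rows: total corner-gray = 41499  → 84.0026 mm³


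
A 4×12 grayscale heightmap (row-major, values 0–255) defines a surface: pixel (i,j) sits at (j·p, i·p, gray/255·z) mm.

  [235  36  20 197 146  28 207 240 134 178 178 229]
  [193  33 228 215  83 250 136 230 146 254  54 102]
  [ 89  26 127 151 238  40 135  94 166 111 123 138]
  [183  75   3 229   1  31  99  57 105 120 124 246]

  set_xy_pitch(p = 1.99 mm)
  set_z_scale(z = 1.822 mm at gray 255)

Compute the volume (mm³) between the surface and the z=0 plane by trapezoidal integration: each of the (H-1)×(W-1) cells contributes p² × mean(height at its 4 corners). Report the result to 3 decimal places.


125.299

height_mm = gray/255 × 1.822; cell vol = 1.99² × mean(4 corners)
unit = 1.99² × 1.822 / (4×255) = 0.00707383 mm³ per gray-sum
row 0: Σ corner-gray over 11 cells = 6745  → 47.7130
row 1: Σ corner-gray over 11 cells = 6202  → 43.8719
row 2: Σ corner-gray over 11 cells = 4766  → 33.7139
Σ rows: total corner-gray = 17713  → 125.2987 mm³


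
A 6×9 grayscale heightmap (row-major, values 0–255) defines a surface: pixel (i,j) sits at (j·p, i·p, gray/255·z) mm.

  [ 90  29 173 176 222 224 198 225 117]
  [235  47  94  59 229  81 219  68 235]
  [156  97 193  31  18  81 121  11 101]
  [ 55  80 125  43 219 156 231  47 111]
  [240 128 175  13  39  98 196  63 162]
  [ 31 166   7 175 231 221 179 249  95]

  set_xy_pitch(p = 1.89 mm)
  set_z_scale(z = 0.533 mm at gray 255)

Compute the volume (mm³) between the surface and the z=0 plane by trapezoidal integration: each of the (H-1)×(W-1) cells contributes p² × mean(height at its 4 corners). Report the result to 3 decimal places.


height_mm = gray/255 × 0.533; cell vol = 1.89² × mean(4 corners)
unit = 1.89² × 0.533 / (4×255) = 0.0018666 mm³ per gray-sum
row 0: Σ corner-gray over 8 cells = 4765  → 8.8943
row 1: Σ corner-gray over 8 cells = 3425  → 6.3931
row 2: Σ corner-gray over 8 cells = 3329  → 6.2139
row 3: Σ corner-gray over 8 cells = 3794  → 7.0819
row 4: Σ corner-gray over 8 cells = 4408  → 8.2280
Σ rows: total corner-gray = 19721  → 36.8112 mm³

36.811


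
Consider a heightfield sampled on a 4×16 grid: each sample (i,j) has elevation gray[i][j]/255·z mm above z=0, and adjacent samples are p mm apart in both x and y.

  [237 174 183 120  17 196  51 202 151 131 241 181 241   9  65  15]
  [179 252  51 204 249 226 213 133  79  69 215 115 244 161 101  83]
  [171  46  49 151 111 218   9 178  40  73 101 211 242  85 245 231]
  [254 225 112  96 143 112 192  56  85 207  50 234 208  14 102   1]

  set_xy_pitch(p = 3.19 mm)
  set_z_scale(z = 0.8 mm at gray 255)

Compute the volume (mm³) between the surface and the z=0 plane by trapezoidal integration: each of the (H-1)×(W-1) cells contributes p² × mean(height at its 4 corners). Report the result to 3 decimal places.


205.238

height_mm = gray/255 × 0.8; cell vol = 3.19² × mean(4 corners)
unit = 3.19² × 0.8 / (4×255) = 0.00798125 mm³ per gray-sum
row 0: Σ corner-gray over 15 cells = 9062  → 72.3261
row 1: Σ corner-gray over 15 cells = 8806  → 70.2829
row 2: Σ corner-gray over 15 cells = 7847  → 62.6289
Σ rows: total corner-gray = 25715  → 205.2380 mm³


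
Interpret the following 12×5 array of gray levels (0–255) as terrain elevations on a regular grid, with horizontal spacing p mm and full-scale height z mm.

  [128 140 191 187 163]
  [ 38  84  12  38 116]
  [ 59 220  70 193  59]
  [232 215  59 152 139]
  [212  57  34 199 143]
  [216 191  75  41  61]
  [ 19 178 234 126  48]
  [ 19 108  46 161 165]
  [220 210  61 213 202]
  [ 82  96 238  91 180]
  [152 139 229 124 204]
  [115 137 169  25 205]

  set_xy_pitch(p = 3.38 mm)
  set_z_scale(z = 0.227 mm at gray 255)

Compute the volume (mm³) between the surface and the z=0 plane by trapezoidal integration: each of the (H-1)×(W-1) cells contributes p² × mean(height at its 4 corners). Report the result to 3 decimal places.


58.520

height_mm = gray/255 × 0.227; cell vol = 3.38² × mean(4 corners)
unit = 3.38² × 0.227 / (4×255) = 0.00254249 mm³ per gray-sum
row 0: Σ corner-gray over 4 cells = 1749  → 4.4468
row 1: Σ corner-gray over 4 cells = 1506  → 3.8290
row 2: Σ corner-gray over 4 cells = 2307  → 5.8655
row 3: Σ corner-gray over 4 cells = 2158  → 5.4867
row 4: Σ corner-gray over 4 cells = 1826  → 4.6426
row 5: Σ corner-gray over 4 cells = 2034  → 5.1714
row 6: Σ corner-gray over 4 cells = 1957  → 4.9757
row 7: Σ corner-gray over 4 cells = 2204  → 5.6036
row 8: Σ corner-gray over 4 cells = 2502  → 6.3613
row 9: Σ corner-gray over 4 cells = 2452  → 6.2342
row 10: Σ corner-gray over 4 cells = 2322  → 5.9037
Σ rows: total corner-gray = 23017  → 58.5205 mm³


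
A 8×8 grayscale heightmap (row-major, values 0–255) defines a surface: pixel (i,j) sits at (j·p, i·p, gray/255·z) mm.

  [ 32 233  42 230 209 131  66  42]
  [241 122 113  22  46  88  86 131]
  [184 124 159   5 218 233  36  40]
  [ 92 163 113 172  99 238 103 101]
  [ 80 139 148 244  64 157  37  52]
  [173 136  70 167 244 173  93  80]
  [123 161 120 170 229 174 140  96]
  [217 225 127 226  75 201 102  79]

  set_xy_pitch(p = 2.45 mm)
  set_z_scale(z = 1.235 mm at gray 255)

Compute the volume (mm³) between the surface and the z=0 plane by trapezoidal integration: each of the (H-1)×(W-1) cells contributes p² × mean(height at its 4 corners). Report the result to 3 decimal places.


height_mm = gray/255 × 1.235; cell vol = 2.45² × mean(4 corners)
unit = 2.45² × 1.235 / (4×255) = 0.00726773 mm³ per gray-sum
row 0: Σ corner-gray over 7 cells = 3222  → 23.4166
row 1: Σ corner-gray over 7 cells = 3100  → 22.5300
row 2: Σ corner-gray over 7 cells = 3743  → 27.2031
row 3: Σ corner-gray over 7 cells = 3679  → 26.7380
row 4: Σ corner-gray over 7 cells = 3729  → 27.1014
row 5: Σ corner-gray over 7 cells = 4226  → 30.7134
row 6: Σ corner-gray over 7 cells = 4415  → 32.0870
Σ rows: total corner-gray = 26114  → 189.7896 mm³

189.790


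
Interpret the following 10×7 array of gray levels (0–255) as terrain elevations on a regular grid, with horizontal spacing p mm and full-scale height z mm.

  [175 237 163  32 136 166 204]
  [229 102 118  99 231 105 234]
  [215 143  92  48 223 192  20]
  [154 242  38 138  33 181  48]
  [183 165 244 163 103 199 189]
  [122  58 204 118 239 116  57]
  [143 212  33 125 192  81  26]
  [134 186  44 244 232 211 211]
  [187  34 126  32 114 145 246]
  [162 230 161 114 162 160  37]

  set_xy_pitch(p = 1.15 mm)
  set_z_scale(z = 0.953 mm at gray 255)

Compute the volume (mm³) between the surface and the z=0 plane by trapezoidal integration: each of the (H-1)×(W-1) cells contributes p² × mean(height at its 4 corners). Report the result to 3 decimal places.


height_mm = gray/255 × 0.953; cell vol = 1.15² × mean(4 corners)
unit = 1.15² × 0.953 / (4×255) = 0.00123563 mm³ per gray-sum
row 0: Σ corner-gray over 6 cells = 3620  → 4.4730
row 1: Σ corner-gray over 6 cells = 3404  → 4.2061
row 2: Σ corner-gray over 6 cells = 3097  → 3.8267
row 3: Σ corner-gray over 6 cells = 3586  → 4.4310
row 4: Σ corner-gray over 6 cells = 3769  → 4.6571
row 5: Σ corner-gray over 6 cells = 3104  → 3.8354
row 6: Σ corner-gray over 6 cells = 3634  → 4.4903
row 7: Σ corner-gray over 6 cells = 3514  → 4.3420
row 8: Σ corner-gray over 6 cells = 3188  → 3.9392
Σ rows: total corner-gray = 30916  → 38.2007 mm³

38.201


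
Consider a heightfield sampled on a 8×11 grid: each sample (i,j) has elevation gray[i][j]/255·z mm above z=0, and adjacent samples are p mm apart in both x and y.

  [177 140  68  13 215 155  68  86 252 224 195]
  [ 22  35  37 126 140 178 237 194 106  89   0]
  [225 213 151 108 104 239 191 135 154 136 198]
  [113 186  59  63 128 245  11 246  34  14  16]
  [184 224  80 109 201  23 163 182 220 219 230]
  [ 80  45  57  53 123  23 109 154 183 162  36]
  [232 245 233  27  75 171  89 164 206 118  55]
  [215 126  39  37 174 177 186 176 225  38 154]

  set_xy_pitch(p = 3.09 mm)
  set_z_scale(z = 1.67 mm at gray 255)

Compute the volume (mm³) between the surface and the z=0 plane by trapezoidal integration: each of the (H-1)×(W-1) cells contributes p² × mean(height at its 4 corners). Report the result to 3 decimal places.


581.363

height_mm = gray/255 × 1.67; cell vol = 3.09² × mean(4 corners)
unit = 3.09² × 1.67 / (4×255) = 0.0156327 mm³ per gray-sum
row 0: Σ corner-gray over 10 cells = 5120  → 80.0393
row 1: Σ corner-gray over 10 cells = 5591  → 87.4023
row 2: Σ corner-gray over 10 cells = 5386  → 84.1976
row 3: Σ corner-gray over 10 cells = 5357  → 83.7442
row 4: Σ corner-gray over 10 cells = 5190  → 81.1336
row 5: Σ corner-gray over 10 cells = 4877  → 76.2405
row 6: Σ corner-gray over 10 cells = 5668  → 88.6060
Σ rows: total corner-gray = 37189  → 581.3635 mm³


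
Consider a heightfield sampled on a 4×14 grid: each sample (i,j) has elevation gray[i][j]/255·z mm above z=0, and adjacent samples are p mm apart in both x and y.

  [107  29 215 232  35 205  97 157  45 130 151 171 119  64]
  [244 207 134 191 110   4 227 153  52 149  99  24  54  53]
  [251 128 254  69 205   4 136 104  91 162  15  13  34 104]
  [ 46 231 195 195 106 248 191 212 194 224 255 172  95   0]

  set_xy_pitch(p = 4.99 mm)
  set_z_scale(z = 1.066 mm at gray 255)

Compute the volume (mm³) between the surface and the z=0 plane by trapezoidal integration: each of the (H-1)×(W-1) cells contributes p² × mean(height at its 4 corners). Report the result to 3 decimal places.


height_mm = gray/255 × 1.066; cell vol = 4.99² × mean(4 corners)
unit = 4.99² × 1.066 / (4×255) = 0.026023 mm³ per gray-sum
row 0: Σ corner-gray over 13 cells = 6448  → 167.7966
row 1: Σ corner-gray over 13 cells = 5890  → 153.2757
row 2: Σ corner-gray over 13 cells = 7467  → 194.3141
Σ rows: total corner-gray = 19805  → 515.3864 mm³

515.386


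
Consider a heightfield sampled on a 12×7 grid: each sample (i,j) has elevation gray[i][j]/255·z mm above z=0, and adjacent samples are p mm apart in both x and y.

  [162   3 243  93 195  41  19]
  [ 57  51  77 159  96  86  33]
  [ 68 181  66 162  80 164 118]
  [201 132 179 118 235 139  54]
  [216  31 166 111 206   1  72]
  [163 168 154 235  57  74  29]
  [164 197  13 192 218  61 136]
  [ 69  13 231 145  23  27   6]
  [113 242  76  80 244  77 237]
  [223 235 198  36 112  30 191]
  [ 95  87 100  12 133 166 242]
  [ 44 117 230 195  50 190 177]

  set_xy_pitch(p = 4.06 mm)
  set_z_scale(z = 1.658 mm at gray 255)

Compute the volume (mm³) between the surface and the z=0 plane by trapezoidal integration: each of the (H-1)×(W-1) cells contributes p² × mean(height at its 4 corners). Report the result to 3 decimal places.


867.963

height_mm = gray/255 × 1.658; cell vol = 4.06² × mean(4 corners)
unit = 4.06² × 1.658 / (4×255) = 0.0267939 mm³ per gray-sum
row 0: Σ corner-gray over 6 cells = 2359  → 63.2069
row 1: Σ corner-gray over 6 cells = 2520  → 67.5207
row 2: Σ corner-gray over 6 cells = 3353  → 89.8400
row 3: Σ corner-gray over 6 cells = 3179  → 85.1779
row 4: Σ corner-gray over 6 cells = 2886  → 77.3273
row 5: Σ corner-gray over 6 cells = 3230  → 86.5444
row 6: Σ corner-gray over 6 cells = 2615  → 70.0661
row 7: Σ corner-gray over 6 cells = 2741  → 73.4422
row 8: Σ corner-gray over 6 cells = 3424  → 91.7424
row 9: Σ corner-gray over 6 cells = 2969  → 79.5512
row 10: Σ corner-gray over 6 cells = 3118  → 83.5435
Σ rows: total corner-gray = 32394  → 867.9626 mm³


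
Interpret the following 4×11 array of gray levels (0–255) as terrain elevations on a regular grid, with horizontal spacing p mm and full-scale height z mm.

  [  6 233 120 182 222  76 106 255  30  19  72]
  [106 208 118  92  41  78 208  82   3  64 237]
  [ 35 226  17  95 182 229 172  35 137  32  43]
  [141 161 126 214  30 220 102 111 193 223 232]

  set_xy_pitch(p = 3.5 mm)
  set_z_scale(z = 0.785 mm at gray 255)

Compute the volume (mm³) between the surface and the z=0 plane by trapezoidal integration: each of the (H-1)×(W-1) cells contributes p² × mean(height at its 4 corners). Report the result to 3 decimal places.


137.786

height_mm = gray/255 × 0.785; cell vol = 3.5² × mean(4 corners)
unit = 3.5² × 0.785 / (4×255) = 0.0094277 mm³ per gray-sum
row 0: Σ corner-gray over 10 cells = 4695  → 44.2630
row 1: Σ corner-gray over 10 cells = 4459  → 42.0381
row 2: Σ corner-gray over 10 cells = 5461  → 51.4846
Σ rows: total corner-gray = 14615  → 137.7858 mm³


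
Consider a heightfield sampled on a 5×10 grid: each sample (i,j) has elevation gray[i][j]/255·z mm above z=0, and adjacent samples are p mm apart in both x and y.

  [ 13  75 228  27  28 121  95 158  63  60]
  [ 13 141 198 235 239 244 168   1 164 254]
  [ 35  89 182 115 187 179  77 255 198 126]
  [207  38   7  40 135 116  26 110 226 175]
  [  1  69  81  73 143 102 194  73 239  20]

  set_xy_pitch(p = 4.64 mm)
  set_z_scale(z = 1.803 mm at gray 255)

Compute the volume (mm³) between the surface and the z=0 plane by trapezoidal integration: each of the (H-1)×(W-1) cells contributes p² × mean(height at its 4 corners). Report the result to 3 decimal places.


height_mm = gray/255 × 1.803; cell vol = 4.64² × mean(4 corners)
unit = 4.64² × 1.803 / (4×255) = 0.0380567 mm³ per gray-sum
row 0: Σ corner-gray over 9 cells = 4710  → 179.2472
row 1: Σ corner-gray over 9 cells = 5772  → 219.6635
row 2: Σ corner-gray over 9 cells = 4503  → 171.3695
row 3: Σ corner-gray over 9 cells = 3747  → 142.5986
Σ rows: total corner-gray = 18732  → 712.8787 mm³

712.879


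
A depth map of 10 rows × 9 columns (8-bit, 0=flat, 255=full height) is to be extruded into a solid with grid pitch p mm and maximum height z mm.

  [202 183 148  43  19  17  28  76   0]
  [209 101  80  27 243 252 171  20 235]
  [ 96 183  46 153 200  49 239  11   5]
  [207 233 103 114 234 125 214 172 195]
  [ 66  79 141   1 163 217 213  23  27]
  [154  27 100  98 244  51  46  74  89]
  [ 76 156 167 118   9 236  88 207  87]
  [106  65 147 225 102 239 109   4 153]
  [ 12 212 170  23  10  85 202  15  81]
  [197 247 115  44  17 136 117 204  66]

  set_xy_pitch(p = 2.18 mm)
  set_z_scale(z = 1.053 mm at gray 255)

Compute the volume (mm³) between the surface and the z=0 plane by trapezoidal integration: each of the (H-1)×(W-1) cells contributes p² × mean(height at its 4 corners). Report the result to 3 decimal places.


171.681

height_mm = gray/255 × 1.053; cell vol = 2.18² × mean(4 corners)
unit = 2.18² × 1.053 / (4×255) = 0.00490615 mm³ per gray-sum
row 0: Σ corner-gray over 8 cells = 3462  → 16.9851
row 1: Σ corner-gray over 8 cells = 4095  → 20.0907
row 2: Σ corner-gray over 8 cells = 4655  → 22.8381
row 3: Σ corner-gray over 8 cells = 4559  → 22.3672
row 4: Σ corner-gray over 8 cells = 3290  → 16.1412
row 5: Σ corner-gray over 8 cells = 3648  → 17.8977
row 6: Σ corner-gray over 8 cells = 4166  → 20.4390
row 7: Σ corner-gray over 8 cells = 3568  → 17.5052
row 8: Σ corner-gray over 8 cells = 3550  → 17.4168
Σ rows: total corner-gray = 34993  → 171.6811 mm³


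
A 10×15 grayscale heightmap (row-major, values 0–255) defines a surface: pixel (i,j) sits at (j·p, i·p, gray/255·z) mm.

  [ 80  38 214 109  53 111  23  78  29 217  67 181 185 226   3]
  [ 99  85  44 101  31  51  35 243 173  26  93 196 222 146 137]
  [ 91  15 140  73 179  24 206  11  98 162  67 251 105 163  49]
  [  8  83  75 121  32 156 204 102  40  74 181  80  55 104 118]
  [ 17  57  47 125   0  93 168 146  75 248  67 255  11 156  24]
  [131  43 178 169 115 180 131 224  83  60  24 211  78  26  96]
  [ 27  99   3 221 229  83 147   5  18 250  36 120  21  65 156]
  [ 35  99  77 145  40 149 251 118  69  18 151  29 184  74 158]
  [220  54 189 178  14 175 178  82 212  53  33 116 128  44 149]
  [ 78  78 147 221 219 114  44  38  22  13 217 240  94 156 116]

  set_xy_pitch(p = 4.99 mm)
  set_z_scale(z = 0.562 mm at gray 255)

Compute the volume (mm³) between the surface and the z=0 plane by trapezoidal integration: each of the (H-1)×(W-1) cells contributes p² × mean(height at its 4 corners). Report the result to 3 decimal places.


height_mm = gray/255 × 0.562; cell vol = 4.99² × mean(4 corners)
unit = 4.99² × 0.562 / (4×255) = 0.0137195 mm³ per gray-sum
row 0: Σ corner-gray over 14 cells = 6273  → 86.0622
row 1: Σ corner-gray over 14 cells = 6256  → 85.8290
row 2: Σ corner-gray over 14 cells = 5868  → 80.5058
row 3: Σ corner-gray over 14 cells = 5677  → 77.8854
row 4: Σ corner-gray over 14 cells = 6208  → 85.1705
row 5: Σ corner-gray over 14 cells = 6048  → 82.9753
row 6: Σ corner-gray over 14 cells = 5778  → 79.2711
row 7: Σ corner-gray over 14 cells = 6282  → 86.1857
row 8: Σ corner-gray over 14 cells = 6681  → 91.6598
Σ rows: total corner-gray = 55071  → 755.5448 mm³

755.545


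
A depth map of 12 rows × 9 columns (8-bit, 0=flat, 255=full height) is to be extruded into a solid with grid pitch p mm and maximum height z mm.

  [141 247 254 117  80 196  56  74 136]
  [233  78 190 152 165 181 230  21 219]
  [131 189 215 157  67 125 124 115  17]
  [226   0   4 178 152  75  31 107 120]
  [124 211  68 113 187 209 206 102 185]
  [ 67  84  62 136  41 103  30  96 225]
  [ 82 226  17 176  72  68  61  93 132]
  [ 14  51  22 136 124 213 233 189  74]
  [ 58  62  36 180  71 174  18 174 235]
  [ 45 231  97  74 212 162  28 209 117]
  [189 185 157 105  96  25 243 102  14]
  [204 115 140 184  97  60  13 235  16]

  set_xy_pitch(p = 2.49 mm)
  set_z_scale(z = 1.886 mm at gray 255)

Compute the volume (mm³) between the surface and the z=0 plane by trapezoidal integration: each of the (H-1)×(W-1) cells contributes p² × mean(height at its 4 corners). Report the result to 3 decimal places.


496.980

height_mm = gray/255 × 1.886; cell vol = 2.49² × mean(4 corners)
unit = 2.49² × 1.886 / (4×255) = 0.0114641 mm³ per gray-sum
row 0: Σ corner-gray over 8 cells = 4811  → 55.1538
row 1: Σ corner-gray over 8 cells = 4618  → 52.9412
row 2: Σ corner-gray over 8 cells = 3572  → 40.9498
row 3: Σ corner-gray over 8 cells = 3941  → 45.1800
row 4: Σ corner-gray over 8 cells = 3897  → 44.6756
row 5: Σ corner-gray over 8 cells = 3036  → 34.8050
row 6: Σ corner-gray over 8 cells = 3664  → 42.0045
row 7: Σ corner-gray over 8 cells = 3747  → 42.9560
row 8: Σ corner-gray over 8 cells = 3911  → 44.8361
row 9: Σ corner-gray over 8 cells = 4217  → 48.3441
row 10: Σ corner-gray over 8 cells = 3937  → 45.1342
Σ rows: total corner-gray = 43351  → 496.9805 mm³


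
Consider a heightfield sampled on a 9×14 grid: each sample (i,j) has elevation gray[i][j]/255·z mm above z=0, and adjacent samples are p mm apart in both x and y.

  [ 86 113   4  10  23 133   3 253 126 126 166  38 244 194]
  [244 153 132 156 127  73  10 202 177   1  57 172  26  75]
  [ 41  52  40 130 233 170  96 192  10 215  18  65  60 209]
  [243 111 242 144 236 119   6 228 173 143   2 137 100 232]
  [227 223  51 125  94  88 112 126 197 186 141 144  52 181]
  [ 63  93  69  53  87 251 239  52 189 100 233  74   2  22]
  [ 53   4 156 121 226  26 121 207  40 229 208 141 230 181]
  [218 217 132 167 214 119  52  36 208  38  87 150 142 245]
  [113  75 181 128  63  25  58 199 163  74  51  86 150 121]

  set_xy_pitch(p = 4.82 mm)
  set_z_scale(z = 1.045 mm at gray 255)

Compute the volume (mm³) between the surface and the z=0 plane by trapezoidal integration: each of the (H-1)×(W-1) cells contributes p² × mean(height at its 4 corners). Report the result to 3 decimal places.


1233.077

height_mm = gray/255 × 1.045; cell vol = 4.82² × mean(4 corners)
unit = 4.82² × 1.045 / (4×255) = 0.0238018 mm³ per gray-sum
row 0: Σ corner-gray over 13 cells = 5649  → 134.4565
row 1: Σ corner-gray over 13 cells = 5703  → 135.7418
row 2: Σ corner-gray over 13 cells = 6569  → 156.3542
row 3: Σ corner-gray over 13 cells = 7243  → 172.3966
row 4: Σ corner-gray over 13 cells = 6455  → 153.6408
row 5: Σ corner-gray over 13 cells = 6621  → 157.5919
row 6: Σ corner-gray over 13 cells = 7239  → 172.3014
row 7: Σ corner-gray over 13 cells = 6327  → 150.5941
Σ rows: total corner-gray = 51806  → 1233.0772 mm³


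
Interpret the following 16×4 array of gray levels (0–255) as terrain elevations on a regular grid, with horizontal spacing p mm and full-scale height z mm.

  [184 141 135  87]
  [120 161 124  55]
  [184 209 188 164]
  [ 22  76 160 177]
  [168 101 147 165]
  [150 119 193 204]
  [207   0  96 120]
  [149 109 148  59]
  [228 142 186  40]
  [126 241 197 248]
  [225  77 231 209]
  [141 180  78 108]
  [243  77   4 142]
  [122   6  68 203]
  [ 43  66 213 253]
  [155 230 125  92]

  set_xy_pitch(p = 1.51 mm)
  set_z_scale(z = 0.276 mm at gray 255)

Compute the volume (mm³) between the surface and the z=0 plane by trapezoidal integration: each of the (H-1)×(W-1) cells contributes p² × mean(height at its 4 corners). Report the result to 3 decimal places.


height_mm = gray/255 × 0.276; cell vol = 1.51² × mean(4 corners)
unit = 1.51² × 0.276 / (4×255) = 0.000616968 mm³ per gray-sum
row 0: Σ corner-gray over 3 cells = 1568  → 0.9674
row 1: Σ corner-gray over 3 cells = 1887  → 1.1642
row 2: Σ corner-gray over 3 cells = 1813  → 1.1186
row 3: Σ corner-gray over 3 cells = 1500  → 0.9255
row 4: Σ corner-gray over 3 cells = 1807  → 1.1149
row 5: Σ corner-gray over 3 cells = 1497  → 0.9236
row 6: Σ corner-gray over 3 cells = 1241  → 0.7657
row 7: Σ corner-gray over 3 cells = 1646  → 1.0155
row 8: Σ corner-gray over 3 cells = 2174  → 1.3413
row 9: Σ corner-gray over 3 cells = 2300  → 1.4190
row 10: Σ corner-gray over 3 cells = 1815  → 1.1198
row 11: Σ corner-gray over 3 cells = 1312  → 0.8095
row 12: Σ corner-gray over 3 cells = 1020  → 0.6293
row 13: Σ corner-gray over 3 cells = 1327  → 0.8187
row 14: Σ corner-gray over 3 cells = 1811  → 1.1173
Σ rows: total corner-gray = 24718  → 15.2502 mm³

15.250


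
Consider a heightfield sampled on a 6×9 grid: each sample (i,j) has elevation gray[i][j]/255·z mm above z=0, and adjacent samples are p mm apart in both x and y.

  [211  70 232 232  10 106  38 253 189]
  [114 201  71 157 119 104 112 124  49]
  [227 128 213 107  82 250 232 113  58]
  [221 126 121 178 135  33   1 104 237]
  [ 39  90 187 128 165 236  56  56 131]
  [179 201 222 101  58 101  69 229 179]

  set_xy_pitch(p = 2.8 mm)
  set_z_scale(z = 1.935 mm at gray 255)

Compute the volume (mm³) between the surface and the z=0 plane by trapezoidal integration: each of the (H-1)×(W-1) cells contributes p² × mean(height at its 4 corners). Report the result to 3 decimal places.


height_mm = gray/255 × 1.935; cell vol = 2.8² × mean(4 corners)
unit = 2.8² × 1.935 / (4×255) = 0.0148729 mm³ per gray-sum
row 0: Σ corner-gray over 8 cells = 4221  → 62.7787
row 1: Σ corner-gray over 8 cells = 4474  → 66.5415
row 2: Σ corner-gray over 8 cells = 4389  → 65.2773
row 3: Σ corner-gray over 8 cells = 3860  → 57.4096
row 4: Σ corner-gray over 8 cells = 4326  → 64.3403
Σ rows: total corner-gray = 21270  → 316.3475 mm³

316.347


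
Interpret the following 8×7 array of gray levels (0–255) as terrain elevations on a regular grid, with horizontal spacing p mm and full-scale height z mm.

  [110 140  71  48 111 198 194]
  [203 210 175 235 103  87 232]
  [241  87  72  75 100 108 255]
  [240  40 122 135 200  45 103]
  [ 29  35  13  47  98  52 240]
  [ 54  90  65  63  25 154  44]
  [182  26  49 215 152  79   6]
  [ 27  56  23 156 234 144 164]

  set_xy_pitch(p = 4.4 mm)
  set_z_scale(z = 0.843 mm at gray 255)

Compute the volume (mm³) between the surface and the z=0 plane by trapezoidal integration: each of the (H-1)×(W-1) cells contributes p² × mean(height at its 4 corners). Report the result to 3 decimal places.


height_mm = gray/255 × 0.843; cell vol = 4.4² × mean(4 corners)
unit = 4.4² × 0.843 / (4×255) = 0.0160005 mm³ per gray-sum
row 0: Σ corner-gray over 6 cells = 3495  → 55.9216
row 1: Σ corner-gray over 6 cells = 3435  → 54.9616
row 2: Σ corner-gray over 6 cells = 2807  → 44.9133
row 3: Σ corner-gray over 6 cells = 2186  → 34.9770
row 4: Σ corner-gray over 6 cells = 1651  → 26.4168
row 5: Σ corner-gray over 6 cells = 2122  → 33.9530
row 6: Σ corner-gray over 6 cells = 2647  → 42.3532
Σ rows: total corner-gray = 18343  → 293.4966 mm³

293.497


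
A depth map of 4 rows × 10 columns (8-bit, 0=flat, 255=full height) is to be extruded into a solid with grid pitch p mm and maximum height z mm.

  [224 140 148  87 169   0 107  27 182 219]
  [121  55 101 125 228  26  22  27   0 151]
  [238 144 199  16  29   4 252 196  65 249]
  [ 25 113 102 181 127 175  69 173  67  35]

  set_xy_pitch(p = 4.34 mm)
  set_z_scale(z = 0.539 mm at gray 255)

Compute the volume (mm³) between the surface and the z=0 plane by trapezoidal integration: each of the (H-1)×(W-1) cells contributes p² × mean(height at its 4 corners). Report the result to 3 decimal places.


116.563

height_mm = gray/255 × 0.539; cell vol = 4.34² × mean(4 corners)
unit = 4.34² × 0.539 / (4×255) = 0.00995332 mm³ per gray-sum
row 0: Σ corner-gray over 9 cells = 3603  → 35.8618
row 1: Σ corner-gray over 9 cells = 3737  → 37.1956
row 2: Σ corner-gray over 9 cells = 4371  → 43.5060
Σ rows: total corner-gray = 11711  → 116.5634 mm³


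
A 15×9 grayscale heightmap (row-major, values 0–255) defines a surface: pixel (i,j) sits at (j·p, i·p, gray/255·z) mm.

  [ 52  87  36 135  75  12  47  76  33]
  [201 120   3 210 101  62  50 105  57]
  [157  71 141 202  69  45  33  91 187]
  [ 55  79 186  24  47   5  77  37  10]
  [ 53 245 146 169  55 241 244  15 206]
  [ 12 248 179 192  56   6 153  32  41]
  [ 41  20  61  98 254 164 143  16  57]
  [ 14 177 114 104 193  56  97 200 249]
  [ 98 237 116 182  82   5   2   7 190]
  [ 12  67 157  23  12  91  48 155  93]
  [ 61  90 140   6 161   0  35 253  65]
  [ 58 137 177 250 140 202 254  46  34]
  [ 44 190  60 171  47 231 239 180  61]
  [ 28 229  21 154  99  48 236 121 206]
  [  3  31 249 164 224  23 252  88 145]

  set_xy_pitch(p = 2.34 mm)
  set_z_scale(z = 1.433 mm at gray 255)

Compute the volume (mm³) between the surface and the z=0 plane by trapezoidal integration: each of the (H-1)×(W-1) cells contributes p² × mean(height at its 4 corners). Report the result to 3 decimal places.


height_mm = gray/255 × 1.433; cell vol = 2.34² × mean(4 corners)
unit = 2.34² × 1.433 / (4×255) = 0.00769268 mm³ per gray-sum
row 0: Σ corner-gray over 8 cells = 2581  → 19.8548
row 1: Σ corner-gray over 8 cells = 3208  → 24.6781
row 2: Σ corner-gray over 8 cells = 2623  → 20.1779
row 3: Σ corner-gray over 8 cells = 3464  → 26.6474
row 4: Σ corner-gray over 8 cells = 4274  → 32.8785
row 5: Σ corner-gray over 8 cells = 3395  → 26.1167
row 6: Σ corner-gray over 8 cells = 3755  → 28.8860
row 7: Σ corner-gray over 8 cells = 3695  → 28.4245
row 8: Σ corner-gray over 8 cells = 2761  → 21.2395
row 9: Σ corner-gray over 8 cells = 2707  → 20.8241
row 10: Σ corner-gray over 8 cells = 4000  → 30.7707
row 11: Σ corner-gray over 8 cells = 4845  → 37.2710
row 12: Σ corner-gray over 8 cells = 4391  → 33.7786
row 13: Σ corner-gray over 8 cells = 4260  → 32.7708
Σ rows: total corner-gray = 49959  → 384.3187 mm³

384.319


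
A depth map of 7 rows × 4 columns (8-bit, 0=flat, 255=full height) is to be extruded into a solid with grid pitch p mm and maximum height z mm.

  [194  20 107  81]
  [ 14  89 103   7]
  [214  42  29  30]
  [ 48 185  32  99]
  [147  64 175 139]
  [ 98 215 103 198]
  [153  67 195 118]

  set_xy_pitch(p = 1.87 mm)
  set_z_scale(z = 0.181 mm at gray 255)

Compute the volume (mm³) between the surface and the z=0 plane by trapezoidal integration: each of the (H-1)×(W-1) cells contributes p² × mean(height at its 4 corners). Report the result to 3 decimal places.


height_mm = gray/255 × 0.181; cell vol = 1.87² × mean(4 corners)
unit = 1.87² × 0.181 / (4×255) = 0.000620528 mm³ per gray-sum
row 0: Σ corner-gray over 3 cells = 934  → 0.5796
row 1: Σ corner-gray over 3 cells = 791  → 0.4908
row 2: Σ corner-gray over 3 cells = 967  → 0.6001
row 3: Σ corner-gray over 3 cells = 1345  → 0.8346
row 4: Σ corner-gray over 3 cells = 1696  → 1.0524
row 5: Σ corner-gray over 3 cells = 1727  → 1.0717
Σ rows: total corner-gray = 7460  → 4.6291 mm³

4.629


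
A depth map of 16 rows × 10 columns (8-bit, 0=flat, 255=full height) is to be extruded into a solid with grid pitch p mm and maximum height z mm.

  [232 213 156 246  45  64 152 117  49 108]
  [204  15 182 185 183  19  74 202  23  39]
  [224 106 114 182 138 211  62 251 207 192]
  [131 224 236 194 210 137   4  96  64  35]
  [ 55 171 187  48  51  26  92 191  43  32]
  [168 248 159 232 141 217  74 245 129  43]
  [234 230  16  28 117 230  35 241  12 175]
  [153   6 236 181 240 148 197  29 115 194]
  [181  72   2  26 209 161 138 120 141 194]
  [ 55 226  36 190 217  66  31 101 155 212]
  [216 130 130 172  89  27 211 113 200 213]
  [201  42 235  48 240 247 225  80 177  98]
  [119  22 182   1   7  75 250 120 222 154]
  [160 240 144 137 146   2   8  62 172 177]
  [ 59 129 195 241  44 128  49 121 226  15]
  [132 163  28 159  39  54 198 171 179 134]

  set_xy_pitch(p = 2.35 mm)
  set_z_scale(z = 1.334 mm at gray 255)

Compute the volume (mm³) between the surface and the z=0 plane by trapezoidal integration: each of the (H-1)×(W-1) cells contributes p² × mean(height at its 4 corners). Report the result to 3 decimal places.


518.537

height_mm = gray/255 × 1.334; cell vol = 2.35² × mean(4 corners)
unit = 2.35² × 1.334 / (4×255) = 0.00722256 mm³ per gray-sum
row 0: Σ corner-gray over 9 cells = 4433  → 32.0176
row 1: Σ corner-gray over 9 cells = 4967  → 35.8745
row 2: Σ corner-gray over 9 cells = 5454  → 39.3919
row 3: Σ corner-gray over 9 cells = 4201  → 30.3420
row 4: Σ corner-gray over 9 cells = 4806  → 34.7116
row 5: Σ corner-gray over 9 cells = 5328  → 38.4818
row 6: Σ corner-gray over 9 cells = 4878  → 35.2317
row 7: Σ corner-gray over 9 cells = 4764  → 34.4083
row 8: Σ corner-gray over 9 cells = 4424  → 31.9526
row 9: Σ corner-gray over 9 cells = 4884  → 35.2750
row 10: Σ corner-gray over 9 cells = 5460  → 39.4352
row 11: Σ corner-gray over 9 cells = 4918  → 35.5206
row 12: Σ corner-gray over 9 cells = 4190  → 30.2625
row 13: Σ corner-gray over 9 cells = 4499  → 32.4943
row 14: Σ corner-gray over 9 cells = 4588  → 33.1371
Σ rows: total corner-gray = 71794  → 518.5367 mm³


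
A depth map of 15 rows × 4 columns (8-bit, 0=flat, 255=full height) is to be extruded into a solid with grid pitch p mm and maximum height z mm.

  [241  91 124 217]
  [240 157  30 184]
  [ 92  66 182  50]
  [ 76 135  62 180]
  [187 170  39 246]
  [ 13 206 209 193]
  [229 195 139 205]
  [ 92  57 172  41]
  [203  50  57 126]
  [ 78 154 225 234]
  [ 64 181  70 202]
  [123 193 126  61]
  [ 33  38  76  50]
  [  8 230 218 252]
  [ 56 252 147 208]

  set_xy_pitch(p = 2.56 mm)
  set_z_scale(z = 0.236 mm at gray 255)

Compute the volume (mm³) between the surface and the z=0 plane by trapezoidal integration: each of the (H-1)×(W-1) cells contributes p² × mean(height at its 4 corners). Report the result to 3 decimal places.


height_mm = gray/255 × 0.236; cell vol = 2.56² × mean(4 corners)
unit = 2.56² × 0.236 / (4×255) = 0.00151632 mm³ per gray-sum
row 0: Σ corner-gray over 3 cells = 1686  → 2.5565
row 1: Σ corner-gray over 3 cells = 1436  → 2.1774
row 2: Σ corner-gray over 3 cells = 1288  → 1.9530
row 3: Σ corner-gray over 3 cells = 1501  → 2.2760
row 4: Σ corner-gray over 3 cells = 1887  → 2.8613
row 5: Σ corner-gray over 3 cells = 2138  → 3.2419
row 6: Σ corner-gray over 3 cells = 1693  → 2.5671
row 7: Σ corner-gray over 3 cells = 1134  → 1.7195
row 8: Σ corner-gray over 3 cells = 1613  → 2.4458
row 9: Σ corner-gray over 3 cells = 1838  → 2.7870
row 10: Σ corner-gray over 3 cells = 1590  → 2.4110
row 11: Σ corner-gray over 3 cells = 1133  → 1.7180
row 12: Σ corner-gray over 3 cells = 1467  → 2.2244
row 13: Σ corner-gray over 3 cells = 2218  → 3.3632
Σ rows: total corner-gray = 22622  → 34.3023 mm³

34.302


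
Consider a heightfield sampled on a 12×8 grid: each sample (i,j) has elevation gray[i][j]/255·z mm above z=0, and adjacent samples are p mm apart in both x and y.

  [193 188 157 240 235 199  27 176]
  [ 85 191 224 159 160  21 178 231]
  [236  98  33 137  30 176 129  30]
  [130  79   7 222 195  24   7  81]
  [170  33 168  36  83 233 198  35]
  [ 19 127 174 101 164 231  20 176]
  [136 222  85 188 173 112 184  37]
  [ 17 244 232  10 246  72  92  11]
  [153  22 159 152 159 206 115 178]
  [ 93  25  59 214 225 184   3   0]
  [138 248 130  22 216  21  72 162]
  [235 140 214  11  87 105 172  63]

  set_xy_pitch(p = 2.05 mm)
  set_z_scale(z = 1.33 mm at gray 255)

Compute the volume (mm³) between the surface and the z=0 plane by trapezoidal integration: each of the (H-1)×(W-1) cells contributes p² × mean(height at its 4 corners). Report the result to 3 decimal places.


height_mm = gray/255 × 1.33; cell vol = 2.05² × mean(4 corners)
unit = 2.05² × 1.33 / (4×255) = 0.00547973 mm³ per gray-sum
row 0: Σ corner-gray over 7 cells = 4643  → 25.4424
row 1: Σ corner-gray over 7 cells = 3654  → 20.0229
row 2: Σ corner-gray over 7 cells = 2751  → 15.0747
row 3: Σ corner-gray over 7 cells = 2986  → 16.3625
row 4: Σ corner-gray over 7 cells = 3536  → 19.3763
row 5: Σ corner-gray over 7 cells = 3930  → 21.5353
row 6: Σ corner-gray over 7 cells = 3921  → 21.4860
row 7: Σ corner-gray over 7 cells = 3777  → 20.6969
row 8: Σ corner-gray over 7 cells = 3470  → 19.0147
row 9: Σ corner-gray over 7 cells = 3231  → 17.7050
row 10: Σ corner-gray over 7 cells = 3474  → 19.0366
Σ rows: total corner-gray = 39373  → 215.7534 mm³

215.753


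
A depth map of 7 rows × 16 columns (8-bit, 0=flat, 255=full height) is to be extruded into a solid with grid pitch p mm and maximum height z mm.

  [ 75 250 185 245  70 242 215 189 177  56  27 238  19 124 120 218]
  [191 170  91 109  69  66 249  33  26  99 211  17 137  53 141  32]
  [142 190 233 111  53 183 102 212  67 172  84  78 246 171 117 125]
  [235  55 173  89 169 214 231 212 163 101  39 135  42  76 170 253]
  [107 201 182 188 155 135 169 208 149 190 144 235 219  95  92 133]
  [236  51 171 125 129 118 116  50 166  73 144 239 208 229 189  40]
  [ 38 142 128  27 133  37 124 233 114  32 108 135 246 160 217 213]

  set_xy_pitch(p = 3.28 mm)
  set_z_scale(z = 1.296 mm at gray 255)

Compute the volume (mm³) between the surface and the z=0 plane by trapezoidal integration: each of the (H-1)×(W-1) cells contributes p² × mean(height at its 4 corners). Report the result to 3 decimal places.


height_mm = gray/255 × 1.296; cell vol = 3.28² × mean(4 corners)
unit = 3.28² × 1.296 / (4×255) = 0.0136695 mm³ per gray-sum
row 0: Σ corner-gray over 15 cells = 7772  → 106.2393
row 1: Σ corner-gray over 15 cells = 7470  → 102.1111
row 2: Σ corner-gray over 15 cells = 8531  → 116.6145
row 3: Σ corner-gray over 15 cells = 9190  → 125.6227
row 4: Σ corner-gray over 15 cells = 9256  → 126.5249
row 5: Σ corner-gray over 15 cells = 8215  → 112.2949
Σ rows: total corner-gray = 50434  → 689.4074 mm³

689.407


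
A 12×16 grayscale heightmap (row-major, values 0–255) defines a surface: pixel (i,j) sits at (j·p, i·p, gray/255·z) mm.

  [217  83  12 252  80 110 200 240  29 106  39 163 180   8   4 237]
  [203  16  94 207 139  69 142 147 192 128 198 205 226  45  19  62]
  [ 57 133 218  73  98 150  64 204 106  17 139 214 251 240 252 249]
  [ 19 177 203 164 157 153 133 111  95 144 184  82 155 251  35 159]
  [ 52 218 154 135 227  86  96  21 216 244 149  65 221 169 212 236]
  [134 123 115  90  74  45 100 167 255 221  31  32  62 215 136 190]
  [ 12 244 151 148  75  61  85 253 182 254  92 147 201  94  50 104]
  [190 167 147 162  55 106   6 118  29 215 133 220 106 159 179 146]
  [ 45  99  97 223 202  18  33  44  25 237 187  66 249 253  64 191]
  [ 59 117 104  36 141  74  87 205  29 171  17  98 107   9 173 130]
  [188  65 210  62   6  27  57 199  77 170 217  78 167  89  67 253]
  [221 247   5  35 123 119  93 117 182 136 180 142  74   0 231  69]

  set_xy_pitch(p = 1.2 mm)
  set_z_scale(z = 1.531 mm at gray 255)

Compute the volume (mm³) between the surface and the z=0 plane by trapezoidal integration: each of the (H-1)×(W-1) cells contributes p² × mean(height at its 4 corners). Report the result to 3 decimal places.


height_mm = gray/255 × 1.531; cell vol = 1.2² × mean(4 corners)
unit = 1.2² × 1.531 / (4×255) = 0.00216141 mm³ per gray-sum
row 0: Σ corner-gray over 15 cells = 7385  → 15.9620
row 1: Σ corner-gray over 15 cells = 8543  → 18.4649
row 2: Σ corner-gray over 15 cells = 8890  → 19.2150
row 3: Σ corner-gray over 15 cells = 8980  → 19.4095
row 4: Σ corner-gray over 15 cells = 8370  → 18.0910
row 5: Σ corner-gray over 15 cells = 7846  → 16.9584
row 6: Σ corner-gray over 15 cells = 8130  → 17.5723
row 7: Σ corner-gray over 15 cells = 7770  → 16.7942
row 8: Σ corner-gray over 15 cells = 6755  → 14.6003
row 9: Σ corner-gray over 15 cells = 6348  → 13.7206
row 10: Σ corner-gray over 15 cells = 7081  → 15.3050
Σ rows: total corner-gray = 86098  → 186.0932 mm³

186.093
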